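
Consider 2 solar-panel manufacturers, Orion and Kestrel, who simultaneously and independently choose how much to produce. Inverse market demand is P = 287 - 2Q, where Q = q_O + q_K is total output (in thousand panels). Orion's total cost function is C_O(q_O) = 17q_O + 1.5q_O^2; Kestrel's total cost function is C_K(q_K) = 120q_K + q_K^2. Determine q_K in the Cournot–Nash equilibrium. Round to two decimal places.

Orion's profit: π_O = (287 - 2Q)q_O - (17q_O + (3/2)q_O²). Setting ∂π_O/∂q_O = 0: 270 - 7q_O - 2(q_K) = 0.
Kestrel's first-order condition: 167 - 6q_K - 2(q_O) = 0.
Rearranging gives the reaction functions q_O = (270 - 2q_K)/7 and q_K = (167 - 2q_O)/6.
Substituting one into the other gives q_O = 643/19 and q_K = 629/38.

16.55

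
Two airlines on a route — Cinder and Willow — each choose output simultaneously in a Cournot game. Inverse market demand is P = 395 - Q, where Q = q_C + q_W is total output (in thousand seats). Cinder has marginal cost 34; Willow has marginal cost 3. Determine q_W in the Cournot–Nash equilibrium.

Cinder's profit: π_C = (395 - Q)q_C - (34q_C). Setting ∂π_C/∂q_C = 0: 361 - 2q_C - (q_W) = 0.
Willow's profit: π_W = (395 - Q)q_W - (3q_W). Setting ∂π_W/∂q_W = 0: 392 - 2q_W - (q_C) = 0.
Best responses: q_C = (361 - q_W)/2, q_W = (392 - q_C)/2.
Substituting one into the other gives q_C = 110 and q_W = 141.

141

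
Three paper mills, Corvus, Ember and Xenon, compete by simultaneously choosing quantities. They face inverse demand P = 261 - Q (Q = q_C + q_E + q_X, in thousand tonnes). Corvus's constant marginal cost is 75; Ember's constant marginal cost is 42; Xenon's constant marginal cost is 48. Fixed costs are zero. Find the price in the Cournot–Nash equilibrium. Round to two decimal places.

Corvus's profit: π_C = (261 - Q)q_C - (75q_C). Setting ∂π_C/∂q_C = 0: 186 - 2q_C - (q_E + q_X) = 0.
Ember's profit: π_E = (261 - Q)q_E - (42q_E). Setting ∂π_E/∂q_E = 0: 219 - 2q_E - (q_C + q_X) = 0.
Xenon's profit: π_X = (261 - Q)q_X - (48q_X). Setting ∂π_X/∂q_X = 0: 213 - 2q_X - (q_C + q_E) = 0.
Adding the 3 conditions: 618 − 2Q − 2Q = 0, i.e. Q = 309/2.
Back-substituting: q_C = (186 − 309/2) = 63/2, q_E = (219 − 309/2) = 129/2, q_X = (213 − 309/2) = 117/2.
Total output Q = 309/2, so price P = 261 - 309/2 = 213/2.

106.50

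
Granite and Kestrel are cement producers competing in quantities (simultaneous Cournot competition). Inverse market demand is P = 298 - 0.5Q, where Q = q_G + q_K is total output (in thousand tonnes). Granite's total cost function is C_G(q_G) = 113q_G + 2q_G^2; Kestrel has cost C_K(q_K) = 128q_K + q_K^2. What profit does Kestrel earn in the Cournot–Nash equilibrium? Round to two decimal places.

3956.15

Granite's profit: π_G = (298 - 0.5Q)q_G - (113q_G + 2q_G²). Setting ∂π_G/∂q_G = 0: 185 - 5q_G - (1/2)(q_K) = 0.
Kestrel's profit: π_K = (298 - 0.5Q)q_K - (128q_K + q_K²). Setting ∂π_K/∂q_K = 0: 170 - 3q_K - (1/2)(q_G) = 0.
Rearranging gives the reaction functions q_G = (185 - (1/2)q_K)/5 and q_K = (170 - (1/2)q_G)/3.
Substituting one into the other gives q_G = 1880/59 and q_K = 51.3559.
Price P = 298 - (1/2)·83.2203 = 256.3898.
Kestrel's profit: 256.3898·51.3559 - 128·51.3559 - 51.3559² = 3956.1477.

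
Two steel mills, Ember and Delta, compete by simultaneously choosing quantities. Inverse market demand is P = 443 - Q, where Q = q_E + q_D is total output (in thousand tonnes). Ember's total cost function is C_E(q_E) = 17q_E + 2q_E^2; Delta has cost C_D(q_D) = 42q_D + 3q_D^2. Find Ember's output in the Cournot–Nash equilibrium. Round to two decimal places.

63.98

Ember's profit: π_E = (443 - Q)q_E - (17q_E + 2q_E²). Setting ∂π_E/∂q_E = 0: 426 - 6q_E - (q_D) = 0.
Delta's first-order condition: 401 - 8q_D - (q_E) = 0.
So q_E = (426 - q_D)/6 and q_D = (401 - q_E)/8.
Solving the pair: q_E = 63.9787, q_D = 1980/47.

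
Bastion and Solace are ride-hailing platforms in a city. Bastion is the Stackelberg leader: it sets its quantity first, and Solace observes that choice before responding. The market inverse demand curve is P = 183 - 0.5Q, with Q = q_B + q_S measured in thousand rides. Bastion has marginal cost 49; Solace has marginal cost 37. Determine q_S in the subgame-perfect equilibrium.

85

The follower Solace best-responds to any q_B: π_S = (183 - 0.5Q)q_S - 37q_S.
∂π_S/∂q_S = 146 - (1/2)q_B - q_S = 0 gives the reaction function q_S = (146 - (1/2)q_B).
The leader anticipates this reaction. Substituting into P = 183 - 0.5Q gives P = 110 - (1/4)q_B, so π_B = (110 - (1/4)q_B)q_B - 49q_B.
Leader FOC: 61 - (1/2)q_B = 0, so q_B = 122.
Then q_S = (146 - (1/2)·122) = 85.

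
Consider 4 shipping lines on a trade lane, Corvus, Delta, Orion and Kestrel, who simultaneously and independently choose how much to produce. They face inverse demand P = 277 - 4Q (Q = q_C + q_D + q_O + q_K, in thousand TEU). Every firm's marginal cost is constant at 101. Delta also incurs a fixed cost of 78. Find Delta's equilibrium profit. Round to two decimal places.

231.76

A representative firm's profit is π_i = q_i(277 - 4Q) - 101q_i.
First-order condition (treating rivals' output as given): 176 - 8q_i - 4·Σ_{j≠i} q_j = 0.
With identical firms every q_j equals q_i, so Σ_{j≠i} q_j = 3q_i and 176 = 20q_i, giving q_i = 44/5.
Price P = 277 - 4·(176/5) = 681/5.
Delta's profit: (681/5 - 101)·(44/5) - 78 = 231.7600.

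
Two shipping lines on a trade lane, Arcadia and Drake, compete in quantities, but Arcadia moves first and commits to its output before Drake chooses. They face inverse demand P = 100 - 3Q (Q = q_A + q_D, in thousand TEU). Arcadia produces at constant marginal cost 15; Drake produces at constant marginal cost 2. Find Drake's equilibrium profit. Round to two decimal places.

The follower Drake best-responds to any q_A: π_D = (100 - 3Q)q_D - 2q_D.
Setting the follower's marginal profit to zero, 98 - 3q_A - 6q_D = 0, i.e. q_D = (98 - 3q_A)/6.
Arcadia substitutes q_D(q_A) into its own profit: π_A = q_A(100 - 3q_A - (98 - 3q_A)/2) - 15q_A = (51 - (3/2)q_A)q_A - 15q_A.
Leader FOC: 36 - 3q_A = 0, so q_A = 12.
Then q_D = (98 - 3·12)/6 = 31/3.
Price P = 100 - 3·(67/3) = 33.
Drake's profit: (33 - 2)·(31/3) = 961/3.

320.33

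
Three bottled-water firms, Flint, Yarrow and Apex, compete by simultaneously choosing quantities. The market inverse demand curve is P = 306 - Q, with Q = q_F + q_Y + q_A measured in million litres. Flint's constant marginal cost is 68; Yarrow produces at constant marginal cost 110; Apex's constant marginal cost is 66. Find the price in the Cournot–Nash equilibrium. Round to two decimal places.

137.50

Flint's profit: π_F = (306 - Q)q_F - (68q_F). Setting ∂π_F/∂q_F = 0: 238 - 2q_F - (q_Y + q_A) = 0.
Yarrow's profit: π_Y = (306 - Q)q_Y - (110q_Y). Setting ∂π_Y/∂q_Y = 0: 196 - 2q_Y - (q_F + q_A) = 0.
Apex's first-order condition: 240 - 2q_A - (q_F + q_Y) = 0.
Adding the 3 first-order conditions: 674 − 4Q = 0, so Q = 337/2.
Back-substituting: q_F = (238 − 337/2) = 139/2, q_Y = (196 − 337/2) = 55/2, q_A = (240 − 337/2) = 143/2.
Total output Q = 337/2, so price P = 306 - 337/2 = 275/2.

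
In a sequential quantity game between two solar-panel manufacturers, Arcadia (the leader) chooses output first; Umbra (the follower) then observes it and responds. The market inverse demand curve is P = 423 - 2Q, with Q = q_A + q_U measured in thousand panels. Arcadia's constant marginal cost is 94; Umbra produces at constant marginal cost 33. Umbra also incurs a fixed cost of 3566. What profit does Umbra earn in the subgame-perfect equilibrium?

4626

The follower Umbra best-responds to any q_A: π_U = (423 - 2Q)q_U - 33q_U.
Setting the follower's marginal profit to zero, 390 - 2q_A - 4q_U = 0, i.e. q_U = (390 - 2q_A)/4.
The leader anticipates this reaction. Substituting into P = 423 - 2Q gives P = 228 - q_A, so π_A = (228 - q_A)q_A - 94q_A.
Maximising: ∂π_A/∂q_A = 134 - 2q_A = 0, giving q_A = 67.
Then q_U = (390 - 2·67)/4 = 64.
Price P = 423 - 2·131 = 161.
Umbra's profit: (161 - 33)·64 - 3566 = 4626.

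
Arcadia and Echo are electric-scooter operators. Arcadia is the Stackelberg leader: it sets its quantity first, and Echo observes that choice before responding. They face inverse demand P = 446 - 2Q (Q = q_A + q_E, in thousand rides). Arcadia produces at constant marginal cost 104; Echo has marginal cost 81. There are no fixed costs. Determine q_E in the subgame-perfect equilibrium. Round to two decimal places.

51.38

Solve by backward induction. Given q_A, the follower Echo maximises π_E = (446 - 2q_A - 2q_E)q_E - 81q_E.
∂π_E/∂q_E = 365 - 2q_A - 4q_E = 0 gives the reaction function q_E = (365 - 2q_A)/4.
Arcadia substitutes q_E(q_A) into its own profit: π_A = q_A(446 - 2q_A - (365 - 2q_A)/2) - 104q_A = (527/2 - q_A)q_A - 104q_A.
The leader's first-order condition 319/2 - 2q_A = 0 yields q_A = 319/4.
Then q_E = (365 - 2·(319/4))/4 = 411/8.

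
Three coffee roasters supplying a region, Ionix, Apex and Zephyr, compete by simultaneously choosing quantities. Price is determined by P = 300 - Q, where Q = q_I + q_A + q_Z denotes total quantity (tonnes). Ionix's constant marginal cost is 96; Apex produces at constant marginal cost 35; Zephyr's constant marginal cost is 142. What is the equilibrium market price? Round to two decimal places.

143.25

Ionix's profit: π_I = (300 - Q)q_I - (96q_I). Setting ∂π_I/∂q_I = 0: 204 - 2q_I - (q_A + q_Z) = 0.
Apex's profit: π_A = (300 - Q)q_A - (35q_A). Setting ∂π_A/∂q_A = 0: 265 - 2q_A - (q_I + q_Z) = 0.
Zephyr's profit: π_Z = (300 - Q)q_Z - (142q_Z). Setting ∂π_Z/∂q_Z = 0: 158 - 2q_Z - (q_I + q_A) = 0.
Adding the 3 first-order conditions: 627 − 4Q = 0, so Q = 627/4.
Back-substituting: q_I = (204 − 627/4) = 189/4, q_A = (265 − 627/4) = 433/4, q_Z = (158 − 627/4) = 5/4.
Total output Q = 627/4, so price P = 300 - 627/4 = 573/4.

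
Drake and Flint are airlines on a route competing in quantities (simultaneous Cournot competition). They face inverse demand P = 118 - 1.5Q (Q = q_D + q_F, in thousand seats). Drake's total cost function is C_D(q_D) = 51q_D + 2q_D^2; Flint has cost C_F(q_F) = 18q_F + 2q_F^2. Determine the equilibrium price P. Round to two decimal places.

Drake's profit: π_D = (118 - 1.5Q)q_D - (51q_D + 2q_D²). Setting ∂π_D/∂q_D = 0: 67 - 7q_D - (3/2)(q_F) = 0.
Flint's profit: π_F = (118 - 1.5Q)q_F - (18q_F + 2q_F²). Setting ∂π_F/∂q_F = 0: 100 - 7q_F - (3/2)(q_D) = 0.
Rearranging gives the reaction functions q_D = (67 - (3/2)q_F)/7 and q_F = (100 - (3/2)q_D)/7.
Substituting one into the other gives q_D = 116/17 and q_F = 218/17.
Total output Q = 334/17, so price P = 118 - (3/2)·(334/17) = 1505/17.

88.53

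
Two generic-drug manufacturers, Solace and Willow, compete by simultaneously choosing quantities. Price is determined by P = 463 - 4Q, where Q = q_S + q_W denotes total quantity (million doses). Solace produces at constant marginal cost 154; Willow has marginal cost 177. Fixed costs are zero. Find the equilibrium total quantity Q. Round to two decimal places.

49.58

Solace's profit: π_S = (463 - 4Q)q_S - (154q_S). Setting ∂π_S/∂q_S = 0: 309 - 8q_S - 4(q_W) = 0.
Willow's first-order condition: 286 - 8q_W - 4(q_S) = 0.
Best responses: q_S = (309 - 4q_W)/8, q_W = (286 - 4q_S)/8.
Substituting one into the other gives q_S = 83/3 and q_W = 263/12.
Total output Q = 83/3 + 263/12 = 595/12.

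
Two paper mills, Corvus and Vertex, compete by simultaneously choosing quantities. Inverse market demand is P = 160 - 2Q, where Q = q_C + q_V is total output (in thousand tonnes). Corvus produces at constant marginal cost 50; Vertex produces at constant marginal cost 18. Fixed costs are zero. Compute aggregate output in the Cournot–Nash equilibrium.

Corvus's profit: π_C = (160 - 2Q)q_C - (50q_C). Setting ∂π_C/∂q_C = 0: 110 - 4q_C - 2(q_V) = 0.
Vertex's profit: π_V = (160 - 2Q)q_V - (18q_V). Setting ∂π_V/∂q_V = 0: 142 - 4q_V - 2(q_C) = 0.
Best responses: q_C = (110 - 2q_V)/4, q_V = (142 - 2q_C)/4.
Solving the pair: q_C = 13, q_V = 29.
Total output Q = 13 + 29 = 42.

42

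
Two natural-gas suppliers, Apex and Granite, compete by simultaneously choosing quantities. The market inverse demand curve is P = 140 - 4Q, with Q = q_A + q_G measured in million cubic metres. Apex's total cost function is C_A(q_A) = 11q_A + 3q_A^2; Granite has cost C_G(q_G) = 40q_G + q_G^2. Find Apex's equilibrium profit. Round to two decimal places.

Apex's profit: π_A = (140 - 4Q)q_A - (11q_A + 3q_A²). Setting ∂π_A/∂q_A = 0: 129 - 14q_A - 4(q_G) = 0.
Granite's profit: π_G = (140 - 4Q)q_G - (40q_G + q_G²). Setting ∂π_G/∂q_G = 0: 100 - 10q_G - 4(q_A) = 0.
Best responses: q_A = (129 - 4q_G)/14, q_G = (100 - 4q_A)/10.
Solving the pair: q_A = 445/62, q_G = 221/31.
Price P = 140 - 4·(887/62) = 82.7742.
Apex's profit: 82.7742·(445/62) - 11·(445/62) - 3(445/62)² = 360.6074.

360.61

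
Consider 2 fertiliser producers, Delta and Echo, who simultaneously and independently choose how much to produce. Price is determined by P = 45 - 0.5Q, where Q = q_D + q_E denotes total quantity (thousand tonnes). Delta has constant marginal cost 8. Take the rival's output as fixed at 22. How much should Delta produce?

With the rival's output fixed at 22, Delta's profit is π_D = (45 - (1/2)·22 - (1/2)q_D)q_D - (8q_D) = (34 - (1/2)q_D)q_D - (8q_D).
∂π_D/∂q_D = 26 - q_D = 0, so q_D = 26.

26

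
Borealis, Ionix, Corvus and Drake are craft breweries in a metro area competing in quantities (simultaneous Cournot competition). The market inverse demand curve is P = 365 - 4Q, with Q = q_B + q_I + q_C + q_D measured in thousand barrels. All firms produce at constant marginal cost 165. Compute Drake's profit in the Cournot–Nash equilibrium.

400

A representative firm's profit is π_i = q_i(365 - 4Q) - 165q_i.
First-order condition (treating rivals' output as given): 200 - 8q_i - 4·Σ_{j≠i} q_j = 0.
With identical firms every q_j equals q_i, so Σ_{j≠i} q_j = 3q_i and 200 = 20q_i, giving q_i = 10.
Price P = 365 - 4·40 = 205.
Drake's profit: (205 - 165)·10 = 400.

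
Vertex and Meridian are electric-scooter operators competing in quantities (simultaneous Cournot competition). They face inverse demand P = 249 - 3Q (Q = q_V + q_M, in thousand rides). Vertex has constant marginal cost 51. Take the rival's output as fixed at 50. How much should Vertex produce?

8

With the rival's output fixed at 50, Vertex's profit is π_V = (249 - 3·50 - 3q_V)q_V - (51q_V) = (99 - 3q_V)q_V - (51q_V).
∂π_V/∂q_V = 48 - 6q_V = 0, so q_V = 8.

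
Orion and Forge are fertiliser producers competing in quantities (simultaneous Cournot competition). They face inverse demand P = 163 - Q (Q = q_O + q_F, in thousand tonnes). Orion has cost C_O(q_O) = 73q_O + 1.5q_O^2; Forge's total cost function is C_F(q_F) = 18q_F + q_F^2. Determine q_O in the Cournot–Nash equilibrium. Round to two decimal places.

11.32

Orion's profit: π_O = (163 - Q)q_O - (73q_O + (3/2)q_O²). Setting ∂π_O/∂q_O = 0: 90 - 5q_O - (q_F) = 0.
Forge's profit: π_F = (163 - Q)q_F - (18q_F + q_F²). Setting ∂π_F/∂q_F = 0: 145 - 4q_F - (q_O) = 0.
Rearranging gives the reaction functions q_O = (90 - q_F)/5 and q_F = (145 - q_O)/4.
Substituting one into the other gives q_O = 215/19 and q_F = 635/19.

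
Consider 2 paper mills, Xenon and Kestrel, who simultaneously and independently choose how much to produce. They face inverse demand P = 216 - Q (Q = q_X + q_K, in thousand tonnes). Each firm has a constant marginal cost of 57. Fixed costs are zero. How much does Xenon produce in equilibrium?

A representative firm's profit is π_i = q_i(216 - Q) - 57q_i.
First-order condition (treating rivals' output as given): 159 - 2q_i - q_j = 0.
By symmetry each firm produces the same amount; substituting q_j = q_i yields q_i = 159/3 = 53.

53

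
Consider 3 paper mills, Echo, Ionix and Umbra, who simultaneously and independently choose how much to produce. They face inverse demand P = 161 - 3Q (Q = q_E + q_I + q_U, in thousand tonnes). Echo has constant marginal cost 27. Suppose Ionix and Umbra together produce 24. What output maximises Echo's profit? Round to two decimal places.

10.33

With rivals' combined output fixed at 24, Echo's profit is π_E = (161 - 3·24 - 3q_E)q_E - (27q_E) = (89 - 3q_E)q_E - (27q_E).
∂π_E/∂q_E = 62 - 6q_E = 0, so q_E = 31/3.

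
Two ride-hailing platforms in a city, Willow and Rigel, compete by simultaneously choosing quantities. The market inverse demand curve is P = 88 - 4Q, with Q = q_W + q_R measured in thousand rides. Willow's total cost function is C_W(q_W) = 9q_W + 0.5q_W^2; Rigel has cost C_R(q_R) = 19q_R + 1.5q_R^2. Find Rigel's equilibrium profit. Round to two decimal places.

Willow's profit: π_W = (88 - 4Q)q_W - (9q_W + (1/2)q_W²). Setting ∂π_W/∂q_W = 0: 79 - 9q_W - 4(q_R) = 0.
Rigel's profit: π_R = (88 - 4Q)q_R - (19q_R + (3/2)q_R²). Setting ∂π_R/∂q_R = 0: 69 - 11q_R - 4(q_W) = 0.
Best responses: q_W = (79 - 4q_R)/9, q_R = (69 - 4q_W)/11.
Substituting one into the other gives q_W = 593/83 and q_R = 305/83.
Price P = 88 - 4·(898/83) = 44.7229.
Rigel's profit: 44.7229·(305/83) - 19·(305/83) - (3/2)(305/83)² = 74.2688.

74.27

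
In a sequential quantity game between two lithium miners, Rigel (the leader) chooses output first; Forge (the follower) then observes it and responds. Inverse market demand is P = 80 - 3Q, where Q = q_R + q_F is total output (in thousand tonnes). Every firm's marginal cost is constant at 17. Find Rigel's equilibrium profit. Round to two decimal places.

The follower Forge best-responds to any q_R: π_F = (80 - 3Q)q_F - 17q_F.
Follower FOC: 63 - 3q_R - 6q_F = 0, so q_F(q_R) = (63 - 3q_R)/6.
The leader anticipates this reaction. Substituting into P = 80 - 3Q gives P = 97/2 - (3/2)q_R, so π_R = (97/2 - (3/2)q_R)q_R - 17q_R.
Maximising: ∂π_R/∂q_R = 63/2 - 3q_R = 0, giving q_R = 21/2.
Then q_F = (63 - 3·(21/2))/6 = 21/4.
Price P = 80 - 3·(63/4) = 131/4.
Rigel's profit: (131/4 - 17)·(21/2) = 1323/8.

165.38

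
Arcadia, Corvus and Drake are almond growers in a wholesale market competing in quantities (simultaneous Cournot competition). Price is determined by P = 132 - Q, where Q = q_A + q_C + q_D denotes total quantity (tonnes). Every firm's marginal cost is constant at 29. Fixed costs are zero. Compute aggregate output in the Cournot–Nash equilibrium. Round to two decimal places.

77.25

Each firm earns π_i = (132 - Q)q_i - 29q_i.
First-order condition (treating rivals' output as given): 103 - 2q_i - Σ_{j≠i} q_j = 0.
By symmetry each firm produces the same amount; substituting Σ_{j≠i} q_j = 2q_i yields q_i = 103/4.
Total output Q = 103/4 + 103/4 + 103/4 = 309/4.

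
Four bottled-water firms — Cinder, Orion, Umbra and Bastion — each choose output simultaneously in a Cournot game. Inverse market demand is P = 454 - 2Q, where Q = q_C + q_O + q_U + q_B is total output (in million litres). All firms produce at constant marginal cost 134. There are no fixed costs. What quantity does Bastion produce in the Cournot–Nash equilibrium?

Each firm earns π_i = (454 - 2Q)q_i - 134q_i.
First-order condition (treating rivals' output as given): 320 - 4q_i - 2·Σ_{j≠i} q_j = 0.
By symmetry each firm produces the same amount; substituting Σ_{j≠i} q_j = 3q_i yields q_i = 320/10 = 32.

32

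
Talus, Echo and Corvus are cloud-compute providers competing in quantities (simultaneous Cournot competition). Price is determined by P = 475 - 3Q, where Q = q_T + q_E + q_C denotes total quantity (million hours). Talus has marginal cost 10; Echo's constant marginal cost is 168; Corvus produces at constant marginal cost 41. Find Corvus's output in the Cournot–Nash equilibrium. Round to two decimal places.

44.17

Talus's profit: π_T = (475 - 3Q)q_T - (10q_T). Setting ∂π_T/∂q_T = 0: 465 - 6q_T - 3(q_E + q_C) = 0.
Echo's profit: π_E = (475 - 3Q)q_E - (168q_E). Setting ∂π_E/∂q_E = 0: 307 - 6q_E - 3(q_T + q_C) = 0.
Corvus's profit: π_C = (475 - 3Q)q_C - (41q_C). Setting ∂π_C/∂q_C = 0: 434 - 6q_C - 3(q_T + q_E) = 0.
Summing all 3 equations gives 1206 − 12Q = 0, hence Q = 201/2.
Back-substituting: q_T = (465 − 603/2)/3 = 109/2, q_E = (307 − 603/2)/3 = 11/6, q_C = (434 − 603/2)/3 = 265/6.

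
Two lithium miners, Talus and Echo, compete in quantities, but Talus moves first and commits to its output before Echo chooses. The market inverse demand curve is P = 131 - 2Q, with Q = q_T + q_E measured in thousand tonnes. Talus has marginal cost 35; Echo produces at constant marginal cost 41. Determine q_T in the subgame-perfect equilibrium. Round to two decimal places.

Solve by backward induction. Given q_T, the follower Echo maximises π_E = (131 - 2q_T - 2q_E)q_E - 41q_E.
Setting the follower's marginal profit to zero, 90 - 2q_T - 4q_E = 0, i.e. q_E = (90 - 2q_T)/4.
Talus substitutes q_E(q_T) into its own profit: π_T = q_T(131 - 2q_T - (90 - 2q_T)/2) - 35q_T = (86 - q_T)q_T - 35q_T.
Maximising: ∂π_T/∂q_T = 51 - 2q_T = 0, giving q_T = 51/2.
Then q_E = (90 - 2·(51/2))/4 = 39/4.

25.50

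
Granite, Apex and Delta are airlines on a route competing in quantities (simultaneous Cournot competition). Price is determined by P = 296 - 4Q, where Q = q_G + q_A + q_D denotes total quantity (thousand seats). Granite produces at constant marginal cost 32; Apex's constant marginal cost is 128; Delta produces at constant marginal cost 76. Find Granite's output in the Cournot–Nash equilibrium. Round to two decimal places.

Granite's profit: π_G = (296 - 4Q)q_G - (32q_G). Setting ∂π_G/∂q_G = 0: 264 - 8q_G - 4(q_A + q_D) = 0.
Apex's profit: π_A = (296 - 4Q)q_A - (128q_A). Setting ∂π_A/∂q_A = 0: 168 - 8q_A - 4(q_G + q_D) = 0.
Delta's profit: π_D = (296 - 4Q)q_D - (76q_D). Setting ∂π_D/∂q_D = 0: 220 - 8q_D - 4(q_G + q_A) = 0.
Adding the 3 first-order conditions: 652 − 16Q = 0, so Q = 163/4.
Back-substituting: q_G = (264 − 163)/4 = 101/4, q_A = (168 − 163)/4 = 5/4, q_D = (220 − 163)/4 = 57/4.

25.25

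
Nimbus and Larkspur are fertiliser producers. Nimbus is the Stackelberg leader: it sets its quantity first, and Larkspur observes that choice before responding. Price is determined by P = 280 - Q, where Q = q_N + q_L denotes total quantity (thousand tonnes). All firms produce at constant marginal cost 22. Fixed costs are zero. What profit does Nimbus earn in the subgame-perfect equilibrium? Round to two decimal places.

Solve by backward induction. Given q_N, the follower Larkspur maximises π_L = (280 - q_N - q_L)q_L - 22q_L.
Setting the follower's marginal profit to zero, 258 - q_N - 2q_L = 0, i.e. q_L = (258 - q_N)/2.
Nimbus substitutes q_L(q_N) into its own profit: π_N = q_N(280 - q_N - (258 - q_N)/2) - 22q_N = (151 - (1/2)q_N)q_N - 22q_N.
Leader FOC: 129 - q_N = 0, so q_N = 129.
Then q_L = (258 - 129)/2 = 129/2.
Price P = 280 - 387/2 = 173/2.
Nimbus's profit: (173/2 - 22)·129 = 8320.5000.

8320.50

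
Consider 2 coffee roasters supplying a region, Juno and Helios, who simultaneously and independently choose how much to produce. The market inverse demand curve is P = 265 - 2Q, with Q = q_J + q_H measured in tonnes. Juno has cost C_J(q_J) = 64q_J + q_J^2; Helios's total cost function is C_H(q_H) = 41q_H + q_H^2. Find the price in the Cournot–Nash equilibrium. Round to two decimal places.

Juno's profit: π_J = (265 - 2Q)q_J - (64q_J + q_J²). Setting ∂π_J/∂q_J = 0: 201 - 6q_J - 2(q_H) = 0.
Helios's first-order condition: 224 - 6q_H - 2(q_J) = 0.
So q_J = (201 - 2q_H)/6 and q_H = (224 - 2q_J)/6.
Substituting one into the other gives q_J = 379/16 and q_H = 471/16.
Total output Q = 425/8, so price P = 265 - 2·(425/8) = 635/4.

158.75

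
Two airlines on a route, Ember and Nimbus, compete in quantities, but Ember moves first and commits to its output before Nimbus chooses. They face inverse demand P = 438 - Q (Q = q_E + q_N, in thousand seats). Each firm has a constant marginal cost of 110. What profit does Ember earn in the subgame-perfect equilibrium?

The follower Nimbus best-responds to any q_E: π_N = (438 - Q)q_N - 110q_N.
Follower FOC: 328 - q_E - 2q_N = 0, so q_N(q_E) = (328 - q_E)/2.
The leader anticipates this reaction. Substituting into P = 438 - Q gives P = 274 - (1/2)q_E, so π_E = (274 - (1/2)q_E)q_E - 110q_E.
Maximising: ∂π_E/∂q_E = 164 - q_E = 0, giving q_E = 164.
Then q_N = (328 - 164)/2 = 82.
Price P = 438 - 246 = 192.
Ember's profit: (192 - 110)·164 = 13448.

13448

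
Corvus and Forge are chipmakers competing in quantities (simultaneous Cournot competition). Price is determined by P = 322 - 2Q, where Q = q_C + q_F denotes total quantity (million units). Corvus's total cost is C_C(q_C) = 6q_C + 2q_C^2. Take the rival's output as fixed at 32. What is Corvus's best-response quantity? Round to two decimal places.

31.50

With the rival's output fixed at 32, Corvus's profit is π_C = (322 - 2·32 - 2q_C)q_C - (6q_C + 2q_C²) = (258 - 2q_C)q_C - (6q_C + 2q_C²).
∂π_C/∂q_C = 252 - 8q_C = 0, so q_C = 63/2.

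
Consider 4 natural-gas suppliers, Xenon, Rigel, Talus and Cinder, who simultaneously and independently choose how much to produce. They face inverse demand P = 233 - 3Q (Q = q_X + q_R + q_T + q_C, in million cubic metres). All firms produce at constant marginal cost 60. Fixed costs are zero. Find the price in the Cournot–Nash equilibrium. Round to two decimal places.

Each firm earns π_i = (233 - 3Q)q_i - 60q_i.
Setting ∂π_i/∂q_i = 0 with rivals' quantities fixed: 173 - 6q_i - 3·Σ_{j≠i} q_j = 0.
By symmetry each firm produces the same amount; substituting Σ_{j≠i} q_j = 3q_i yields q_i = 173/15.
Total output Q = 692/15, so price P = 233 - 3·(692/15) = 473/5.

94.60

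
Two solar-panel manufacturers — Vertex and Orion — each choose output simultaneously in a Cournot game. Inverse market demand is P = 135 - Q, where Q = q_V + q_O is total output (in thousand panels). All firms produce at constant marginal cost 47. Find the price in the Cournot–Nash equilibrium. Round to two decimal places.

Each firm earns π_i = (135 - Q)q_i - 47q_i.
First-order condition (treating rivals' output as given): 88 - 2q_i - q_j = 0.
With identical firms every q_j equals q_i, so q_j = q_i and 88 = 3q_i, giving q_i = 88/3.
Total output Q = 176/3, so price P = 135 - 176/3 = 229/3.

76.33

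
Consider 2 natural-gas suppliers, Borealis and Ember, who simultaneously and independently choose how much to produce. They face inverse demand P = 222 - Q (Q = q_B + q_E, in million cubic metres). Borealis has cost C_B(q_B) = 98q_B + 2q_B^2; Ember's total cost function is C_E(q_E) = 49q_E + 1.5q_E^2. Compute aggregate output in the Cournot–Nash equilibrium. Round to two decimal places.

46.93

Borealis's profit: π_B = (222 - Q)q_B - (98q_B + 2q_B²). Setting ∂π_B/∂q_B = 0: 124 - 6q_B - (q_E) = 0.
Ember's profit: π_E = (222 - Q)q_E - (49q_E + (3/2)q_E²). Setting ∂π_E/∂q_E = 0: 173 - 5q_E - (q_B) = 0.
Rearranging gives the reaction functions q_B = (124 - q_E)/6 and q_E = (173 - q_B)/5.
Substituting one into the other gives q_B = 447/29 and q_E = 914/29.
Total output Q = 447/29 + 914/29 = 1361/29.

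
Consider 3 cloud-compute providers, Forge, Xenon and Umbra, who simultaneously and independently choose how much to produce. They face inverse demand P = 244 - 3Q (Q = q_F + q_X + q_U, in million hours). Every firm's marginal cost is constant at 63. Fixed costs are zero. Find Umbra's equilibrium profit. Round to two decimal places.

682.52

Each firm earns π_i = (244 - 3Q)q_i - 63q_i.
First-order condition (treating rivals' output as given): 181 - 6q_i - 3·Σ_{j≠i} q_j = 0.
With identical firms every q_j equals q_i, so Σ_{j≠i} q_j = 2q_i and 181 = 12q_i, giving q_i = 181/12.
Price P = 244 - 3·(181/4) = 433/4.
Umbra's profit: (433/4 - 63)·(181/12) = 682.5208.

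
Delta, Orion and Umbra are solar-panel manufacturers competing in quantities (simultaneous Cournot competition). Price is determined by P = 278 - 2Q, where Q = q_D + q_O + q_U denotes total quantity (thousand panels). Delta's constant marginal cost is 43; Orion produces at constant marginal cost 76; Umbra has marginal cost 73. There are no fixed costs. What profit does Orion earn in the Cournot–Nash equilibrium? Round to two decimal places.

861.13

Delta's profit: π_D = (278 - 2Q)q_D - (43q_D). Setting ∂π_D/∂q_D = 0: 235 - 4q_D - 2(q_O + q_U) = 0.
Orion's profit: π_O = (278 - 2Q)q_O - (76q_O). Setting ∂π_O/∂q_O = 0: 202 - 4q_O - 2(q_D + q_U) = 0.
Umbra's profit: π_U = (278 - 2Q)q_U - (73q_U). Setting ∂π_U/∂q_U = 0: 205 - 4q_U - 2(q_D + q_O) = 0.
Adding the 3 first-order conditions: 642 − 8Q = 0, so Q = 321/4.
Back-substituting: q_D = (235 − 321/2)/2 = 149/4, q_O = (202 − 321/2)/2 = 83/4, q_U = (205 − 321/2)/2 = 89/4.
Price P = 278 - 2·(321/4) = 235/2.
Orion's profit: (235/2 - 76)·(83/4) = 861.1250.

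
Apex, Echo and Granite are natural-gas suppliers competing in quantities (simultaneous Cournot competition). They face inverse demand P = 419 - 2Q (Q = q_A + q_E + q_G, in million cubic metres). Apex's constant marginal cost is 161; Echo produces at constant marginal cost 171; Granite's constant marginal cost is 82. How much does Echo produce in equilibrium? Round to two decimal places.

18.63

Apex's profit: π_A = (419 - 2Q)q_A - (161q_A). Setting ∂π_A/∂q_A = 0: 258 - 4q_A - 2(q_E + q_G) = 0.
Echo's profit: π_E = (419 - 2Q)q_E - (171q_E). Setting ∂π_E/∂q_E = 0: 248 - 4q_E - 2(q_A + q_G) = 0.
Granite's profit: π_G = (419 - 2Q)q_G - (82q_G). Setting ∂π_G/∂q_G = 0: 337 - 4q_G - 2(q_A + q_E) = 0.
Adding the 3 first-order conditions: 843 − 8Q = 0, so Q = 843/8.
Back-substituting: q_A = (258 − 843/4)/2 = 189/8, q_E = (248 − 843/4)/2 = 149/8, q_G = (337 − 843/4)/2 = 505/8.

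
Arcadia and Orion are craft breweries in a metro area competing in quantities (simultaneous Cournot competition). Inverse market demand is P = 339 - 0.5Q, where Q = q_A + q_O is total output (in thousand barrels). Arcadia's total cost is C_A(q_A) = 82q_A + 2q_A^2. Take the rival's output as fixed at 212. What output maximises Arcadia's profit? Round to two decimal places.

30.20

With the rival's output fixed at 212, Arcadia's profit is π_A = (339 - (1/2)·212 - (1/2)q_A)q_A - (82q_A + 2q_A²) = (233 - (1/2)q_A)q_A - (82q_A + 2q_A²).
∂π_A/∂q_A = 151 - 5q_A = 0, so q_A = 151/5.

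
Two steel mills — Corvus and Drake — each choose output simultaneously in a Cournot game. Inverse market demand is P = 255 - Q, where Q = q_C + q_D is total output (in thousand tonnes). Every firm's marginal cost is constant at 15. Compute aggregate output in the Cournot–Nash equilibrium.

160

Each firm earns π_i = (255 - Q)q_i - 15q_i.
First-order condition (treating rivals' output as given): 240 - 2q_i - q_j = 0.
By symmetry each firm produces the same amount; substituting q_j = q_i yields q_i = 240/3 = 80.
Total output Q = 80 + 80 = 160.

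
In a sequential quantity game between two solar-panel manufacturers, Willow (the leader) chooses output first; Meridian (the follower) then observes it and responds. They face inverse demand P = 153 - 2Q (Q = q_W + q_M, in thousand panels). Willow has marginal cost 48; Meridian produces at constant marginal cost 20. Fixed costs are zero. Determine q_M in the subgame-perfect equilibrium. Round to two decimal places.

23.63

The follower Meridian best-responds to any q_W: π_M = (153 - 2Q)q_M - 20q_M.
∂π_M/∂q_M = 133 - 2q_W - 4q_M = 0 gives the reaction function q_M = (133 - 2q_W)/4.
The leader anticipates this reaction. Substituting into P = 153 - 2Q gives P = 173/2 - q_W, so π_W = (173/2 - q_W)q_W - 48q_W.
Leader FOC: 77/2 - 2q_W = 0, so q_W = 77/4.
Then q_M = (133 - 2·(77/4))/4 = 189/8.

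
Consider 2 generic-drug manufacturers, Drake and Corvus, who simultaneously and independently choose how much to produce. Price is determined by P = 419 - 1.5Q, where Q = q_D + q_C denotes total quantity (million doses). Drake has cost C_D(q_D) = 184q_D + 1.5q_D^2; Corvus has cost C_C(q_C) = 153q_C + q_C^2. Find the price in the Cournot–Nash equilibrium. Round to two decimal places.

Drake's profit: π_D = (419 - 1.5Q)q_D - (184q_D + (3/2)q_D²). Setting ∂π_D/∂q_D = 0: 235 - 6q_D - (3/2)(q_C) = 0.
Corvus's profit: π_C = (419 - 1.5Q)q_C - (153q_C + q_C²). Setting ∂π_C/∂q_C = 0: 266 - 5q_C - (3/2)(q_D) = 0.
Rearranging gives the reaction functions q_D = (235 - (3/2)q_C)/6 and q_C = (266 - (3/2)q_D)/5.
Solving the pair: q_D = 27.9640, q_C = 1658/37.
Total output Q = 72.7748, so price P = 419 - (3/2)·72.7748 = 309.8378.

309.84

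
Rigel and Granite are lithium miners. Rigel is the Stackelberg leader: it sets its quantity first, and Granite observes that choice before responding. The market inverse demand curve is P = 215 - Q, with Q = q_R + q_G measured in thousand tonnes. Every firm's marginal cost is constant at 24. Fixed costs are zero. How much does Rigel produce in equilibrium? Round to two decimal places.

95.50

Solve by backward induction. Given q_R, the follower Granite maximises π_G = (215 - q_R - q_G)q_G - 24q_G.
Follower FOC: 191 - q_R - 2q_G = 0, so q_G(q_R) = (191 - q_R)/2.
Rigel substitutes q_G(q_R) into its own profit: π_R = q_R(215 - q_R - (191 - q_R)/2) - 24q_R = (239/2 - (1/2)q_R)q_R - 24q_R.
Maximising: ∂π_R/∂q_R = 191/2 - q_R = 0, giving q_R = 191/2.
Then q_G = (191 - 191/2)/2 = 191/4.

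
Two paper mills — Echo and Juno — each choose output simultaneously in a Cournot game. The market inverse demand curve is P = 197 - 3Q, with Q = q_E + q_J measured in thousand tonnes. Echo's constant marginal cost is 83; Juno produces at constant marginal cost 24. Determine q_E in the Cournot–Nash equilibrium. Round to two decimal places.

6.11

Echo's profit: π_E = (197 - 3Q)q_E - (83q_E). Setting ∂π_E/∂q_E = 0: 114 - 6q_E - 3(q_J) = 0.
Juno's profit: π_J = (197 - 3Q)q_J - (24q_J). Setting ∂π_J/∂q_J = 0: 173 - 6q_J - 3(q_E) = 0.
Best responses: q_E = (114 - 3q_J)/6, q_J = (173 - 3q_E)/6.
Substituting one into the other gives q_E = 55/9 and q_J = 232/9.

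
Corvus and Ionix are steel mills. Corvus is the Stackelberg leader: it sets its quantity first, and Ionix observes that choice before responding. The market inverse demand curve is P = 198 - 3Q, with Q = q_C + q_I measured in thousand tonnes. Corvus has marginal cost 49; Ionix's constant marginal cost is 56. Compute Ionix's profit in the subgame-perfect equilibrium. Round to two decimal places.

The follower Ionix best-responds to any q_C: π_I = (198 - 3Q)q_I - 56q_I.
Follower FOC: 142 - 3q_C - 6q_I = 0, so q_I(q_C) = (142 - 3q_C)/6.
The leader anticipates this reaction. Substituting into P = 198 - 3Q gives P = 127 - (3/2)q_C, so π_C = (127 - (3/2)q_C)q_C - 49q_C.
The leader's first-order condition 78 - 3q_C = 0 yields q_C = 26.
Then q_I = (142 - 3·26)/6 = 32/3.
Price P = 198 - 3·(110/3) = 88.
Ionix's profit: (88 - 56)·(32/3) = 1024/3.

341.33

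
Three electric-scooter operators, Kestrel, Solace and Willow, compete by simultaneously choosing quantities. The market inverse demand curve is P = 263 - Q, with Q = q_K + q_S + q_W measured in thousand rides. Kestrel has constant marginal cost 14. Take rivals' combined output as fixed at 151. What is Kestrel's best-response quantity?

With rivals' combined output fixed at 151, Kestrel's profit is π_K = (263 - 151 - q_K)q_K - (14q_K) = (112 - q_K)q_K - (14q_K).
∂π_K/∂q_K = 98 - 2q_K = 0, so q_K = 49.

49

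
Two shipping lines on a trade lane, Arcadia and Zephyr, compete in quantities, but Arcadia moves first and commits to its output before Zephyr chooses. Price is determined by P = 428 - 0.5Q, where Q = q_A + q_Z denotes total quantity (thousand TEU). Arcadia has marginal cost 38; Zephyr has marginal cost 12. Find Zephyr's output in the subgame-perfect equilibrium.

The follower Zephyr best-responds to any q_A: π_Z = (428 - 0.5Q)q_Z - 12q_Z.
Follower FOC: 416 - (1/2)q_A - q_Z = 0, so q_Z(q_A) = (416 - (1/2)q_A).
The leader anticipates this reaction. Substituting into P = 428 - 0.5Q gives P = 220 - (1/4)q_A, so π_A = (220 - (1/4)q_A)q_A - 38q_A.
The leader's first-order condition 182 - (1/2)q_A = 0 yields q_A = 364.
Then q_Z = (416 - (1/2)·364) = 234.

234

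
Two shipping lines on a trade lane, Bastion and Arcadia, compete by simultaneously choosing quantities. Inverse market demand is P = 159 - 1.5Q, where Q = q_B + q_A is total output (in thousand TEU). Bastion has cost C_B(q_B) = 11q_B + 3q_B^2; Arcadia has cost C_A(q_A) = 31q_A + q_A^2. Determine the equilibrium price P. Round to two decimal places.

Bastion's profit: π_B = (159 - 1.5Q)q_B - (11q_B + 3q_B²). Setting ∂π_B/∂q_B = 0: 148 - 9q_B - (3/2)(q_A) = 0.
Arcadia's profit: π_A = (159 - 1.5Q)q_A - (31q_A + q_A²). Setting ∂π_A/∂q_A = 0: 128 - 5q_A - (3/2)(q_B) = 0.
So q_B = (148 - (3/2)q_A)/9 and q_A = (128 - (3/2)q_B)/5.
Solving the pair: q_B = 12.8187, q_A = 1240/57.
Total output Q = 34.5731, so price P = 159 - (3/2)·34.5731 = 107.1404.

107.14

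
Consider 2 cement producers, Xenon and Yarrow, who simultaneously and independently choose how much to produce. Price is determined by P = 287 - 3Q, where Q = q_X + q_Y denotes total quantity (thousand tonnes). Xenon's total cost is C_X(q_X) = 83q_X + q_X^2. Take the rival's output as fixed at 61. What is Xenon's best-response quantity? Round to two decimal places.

2.63

With the rival's output fixed at 61, Xenon's profit is π_X = (287 - 3·61 - 3q_X)q_X - (83q_X + q_X²) = (104 - 3q_X)q_X - (83q_X + q_X²).
∂π_X/∂q_X = 21 - 8q_X = 0, so q_X = 21/8.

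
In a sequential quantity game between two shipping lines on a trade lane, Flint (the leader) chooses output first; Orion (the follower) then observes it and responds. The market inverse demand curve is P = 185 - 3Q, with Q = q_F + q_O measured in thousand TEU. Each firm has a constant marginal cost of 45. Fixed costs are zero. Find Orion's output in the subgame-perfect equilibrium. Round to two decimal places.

Solve by backward induction. Given q_F, the follower Orion maximises π_O = (185 - 3q_F - 3q_O)q_O - 45q_O.
Setting the follower's marginal profit to zero, 140 - 3q_F - 6q_O = 0, i.e. q_O = (140 - 3q_F)/6.
The leader anticipates this reaction. Substituting into P = 185 - 3Q gives P = 115 - (3/2)q_F, so π_F = (115 - (3/2)q_F)q_F - 45q_F.
Leader FOC: 70 - 3q_F = 0, so q_F = 70/3.
Then q_O = (140 - 3·(70/3))/6 = 35/3.

11.67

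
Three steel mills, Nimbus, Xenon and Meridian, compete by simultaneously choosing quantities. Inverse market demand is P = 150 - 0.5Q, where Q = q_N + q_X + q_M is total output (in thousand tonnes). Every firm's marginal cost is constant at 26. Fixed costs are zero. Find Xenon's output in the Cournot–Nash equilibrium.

62

A representative firm's profit is π_i = q_i(150 - 0.5Q) - 26q_i.
First-order condition (treating rivals' output as given): 124 - q_i - (1/2)·Σ_{j≠i} q_j = 0.
With identical firms every q_j equals q_i, so Σ_{j≠i} q_j = 2q_i and 124 = 2q_i, giving q_i = 62.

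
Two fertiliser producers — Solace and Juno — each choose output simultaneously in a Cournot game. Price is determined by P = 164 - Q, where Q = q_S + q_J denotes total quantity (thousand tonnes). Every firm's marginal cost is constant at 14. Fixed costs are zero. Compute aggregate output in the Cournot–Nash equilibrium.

100

A representative firm's profit is π_i = q_i(164 - Q) - 14q_i.
First-order condition (treating rivals' output as given): 150 - 2q_i - q_j = 0.
With identical firms every q_j equals q_i, so q_j = q_i and 150 = 3q_i, giving q_i = 50.
Total output Q = 50 + 50 = 100.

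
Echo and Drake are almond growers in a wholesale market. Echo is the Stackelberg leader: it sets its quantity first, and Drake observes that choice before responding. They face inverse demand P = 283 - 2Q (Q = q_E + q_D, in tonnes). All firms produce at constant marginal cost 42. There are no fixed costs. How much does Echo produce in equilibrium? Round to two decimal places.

60.25

The follower Drake best-responds to any q_E: π_D = (283 - 2Q)q_D - 42q_D.
Follower FOC: 241 - 2q_E - 4q_D = 0, so q_D(q_E) = (241 - 2q_E)/4.
Echo substitutes q_D(q_E) into its own profit: π_E = q_E(283 - 2q_E - (241 - 2q_E)/2) - 42q_E = (325/2 - q_E)q_E - 42q_E.
Leader FOC: 241/2 - 2q_E = 0, so q_E = 241/4.
Then q_D = (241 - 2·(241/4))/4 = 241/8.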